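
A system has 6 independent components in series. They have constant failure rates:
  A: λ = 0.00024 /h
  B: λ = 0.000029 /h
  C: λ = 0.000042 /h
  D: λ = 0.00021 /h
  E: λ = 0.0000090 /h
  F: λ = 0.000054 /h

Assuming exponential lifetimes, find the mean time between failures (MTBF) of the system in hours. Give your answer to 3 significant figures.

1710

Series of exponential components: λ_sys = Σ λ_i
λ_sys = 0.00024 + 0.000029 + 0.000042 + 0.00021 + 0.0000090 + 0.000054 = 5.8400e-04 /h
MTBF = 1 / λ_sys = 1710 h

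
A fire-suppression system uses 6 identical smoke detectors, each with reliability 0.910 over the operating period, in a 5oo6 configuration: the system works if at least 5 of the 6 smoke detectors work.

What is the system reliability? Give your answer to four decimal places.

R = Σ_{i=5}^{6} C(6,i) p^i (1−p)^{6−i} with p = 0.910
C(6,5)·0.910^5·0.090^1 = 0.336977
C(6,6)·0.910^6·0.090^0 = 0.567869
Sum = 0.9048

0.9048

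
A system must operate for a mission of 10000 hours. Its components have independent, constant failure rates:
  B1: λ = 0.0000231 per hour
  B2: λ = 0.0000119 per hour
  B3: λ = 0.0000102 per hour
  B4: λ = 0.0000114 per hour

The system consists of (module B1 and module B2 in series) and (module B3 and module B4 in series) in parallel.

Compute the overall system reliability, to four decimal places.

0.9426

R(B1) = exp(−0.0000231 × 10000) = 0.793739
R(B2) = exp(−0.0000119 × 10000) = 0.887808
R(B3) = exp(−0.0000102 × 10000) = 0.903030
R(B4) = exp(−0.0000114 × 10000) = 0.892258
Series (B1 and B2): 0.793739 × 0.887808 = 0.704688
Series (B3 and B4): 0.903030 × 0.892258 = 0.805736
Parallel ([0.704688] and [0.805736]): 1 − (1 − 0.704688)(1 − 0.805736) = 0.9426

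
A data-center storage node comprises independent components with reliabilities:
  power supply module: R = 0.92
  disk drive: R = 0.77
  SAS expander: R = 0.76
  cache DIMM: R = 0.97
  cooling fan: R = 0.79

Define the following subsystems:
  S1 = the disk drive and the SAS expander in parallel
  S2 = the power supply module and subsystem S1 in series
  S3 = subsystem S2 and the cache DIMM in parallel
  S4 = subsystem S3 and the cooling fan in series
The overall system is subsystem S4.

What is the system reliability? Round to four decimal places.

0.7869

Parallel (disk drive and SAS expander): 1 − (1 − 0.770000)(1 − 0.760000) = 0.944800
Series (power supply module and [0.944800]): 0.920000 × 0.944800 = 0.869216
Parallel ([0.869216] and cache DIMM): 1 − (1 − 0.869216)(1 − 0.970000) = 0.996076
Series ([0.996076] and cooling fan): 0.996076 × 0.790000 = 0.7869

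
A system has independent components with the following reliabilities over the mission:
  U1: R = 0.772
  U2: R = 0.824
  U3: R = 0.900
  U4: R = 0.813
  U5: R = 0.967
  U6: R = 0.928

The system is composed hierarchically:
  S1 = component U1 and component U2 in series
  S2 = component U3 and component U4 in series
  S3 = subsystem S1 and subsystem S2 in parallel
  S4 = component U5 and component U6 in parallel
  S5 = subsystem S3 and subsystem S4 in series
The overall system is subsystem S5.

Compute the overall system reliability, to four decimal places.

Series (U1 and U2): 0.772000 × 0.824000 = 0.636128
Series (U3 and U4): 0.900000 × 0.813000 = 0.731700
Parallel ([0.636128] and [0.731700]): 1 − (1 − 0.636128)(1 − 0.731700) = 0.902373
Parallel (U5 and U6): 1 − (1 − 0.967000)(1 − 0.928000) = 0.997624
Series ([0.902373] and [0.997624]): 0.902373 × 0.997624 = 0.9002

0.9002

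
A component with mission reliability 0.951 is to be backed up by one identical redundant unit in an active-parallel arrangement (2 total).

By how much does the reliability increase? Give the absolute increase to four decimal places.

0.0466

R_before = 0.951
R_after = 1 − (1 − 0.951)^2 = 0.9976
ΔR = 0.9976 − 0.951 = 0.0466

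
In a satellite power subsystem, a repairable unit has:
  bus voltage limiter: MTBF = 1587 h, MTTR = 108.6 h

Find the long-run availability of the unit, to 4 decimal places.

A(bus voltage limiter) = MTBF/(MTBF+MTTR) = 1587/(1587+108.6) = 0.9360

0.9360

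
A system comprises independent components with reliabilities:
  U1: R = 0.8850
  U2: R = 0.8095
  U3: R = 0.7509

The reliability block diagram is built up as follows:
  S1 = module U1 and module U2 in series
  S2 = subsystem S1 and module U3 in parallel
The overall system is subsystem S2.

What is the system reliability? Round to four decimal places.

0.9294

Series (U1 and U2): 0.885000 × 0.809500 = 0.716408
Parallel ([0.716408] and U3): 1 − (1 − 0.716408)(1 − 0.750900) = 0.9294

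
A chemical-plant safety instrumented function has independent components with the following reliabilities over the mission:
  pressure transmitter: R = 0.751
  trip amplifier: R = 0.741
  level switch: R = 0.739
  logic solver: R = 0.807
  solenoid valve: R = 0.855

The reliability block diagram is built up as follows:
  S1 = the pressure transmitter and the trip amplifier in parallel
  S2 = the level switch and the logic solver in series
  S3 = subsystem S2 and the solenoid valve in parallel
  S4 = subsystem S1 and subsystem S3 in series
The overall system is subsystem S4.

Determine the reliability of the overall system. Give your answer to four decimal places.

0.8808

Parallel (pressure transmitter and trip amplifier): 1 − (1 − 0.751000)(1 − 0.741000) = 0.935509
Series (level switch and logic solver): 0.739000 × 0.807000 = 0.596373
Parallel ([0.596373] and solenoid valve): 1 − (1 − 0.596373)(1 − 0.855000) = 0.941474
Series ([0.935509] and [0.941474]): 0.935509 × 0.941474 = 0.8808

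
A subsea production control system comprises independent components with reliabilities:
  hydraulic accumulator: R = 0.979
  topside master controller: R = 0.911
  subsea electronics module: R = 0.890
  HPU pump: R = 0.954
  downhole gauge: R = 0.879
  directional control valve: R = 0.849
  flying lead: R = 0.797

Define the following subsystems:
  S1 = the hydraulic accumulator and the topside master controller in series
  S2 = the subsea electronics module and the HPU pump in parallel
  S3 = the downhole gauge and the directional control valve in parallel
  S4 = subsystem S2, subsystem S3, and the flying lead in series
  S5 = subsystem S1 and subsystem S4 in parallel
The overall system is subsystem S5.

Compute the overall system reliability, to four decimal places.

Series (hydraulic accumulator and topside master controller): 0.979000 × 0.911000 = 0.891869
Parallel (subsea electronics module and HPU pump): 1 − (1 − 0.890000)(1 − 0.954000) = 0.994940
Parallel (downhole gauge and directional control valve): 1 − (1 − 0.879000)(1 − 0.849000) = 0.981729
Series ([0.994940], [0.981729], and flying lead): 0.994940 × 0.981729 × 0.797000 = 0.778479
Parallel ([0.891869] and [0.778479]): 1 − (1 − 0.891869)(1 − 0.778479) = 0.9760

0.9760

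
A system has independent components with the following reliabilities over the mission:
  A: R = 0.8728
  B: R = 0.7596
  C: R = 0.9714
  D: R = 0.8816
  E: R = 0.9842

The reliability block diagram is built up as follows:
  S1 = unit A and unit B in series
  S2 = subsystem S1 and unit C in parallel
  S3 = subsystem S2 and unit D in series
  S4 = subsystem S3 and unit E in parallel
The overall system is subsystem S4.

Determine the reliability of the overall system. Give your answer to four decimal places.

0.9980

Series (A and B): 0.872800 × 0.759600 = 0.662979
Parallel ([0.662979] and C): 1 − (1 − 0.662979)(1 − 0.971400) = 0.990361
Series ([0.990361] and D): 0.990361 × 0.881600 = 0.873102
Parallel ([0.873102] and E): 1 − (1 − 0.873102)(1 − 0.984200) = 0.9980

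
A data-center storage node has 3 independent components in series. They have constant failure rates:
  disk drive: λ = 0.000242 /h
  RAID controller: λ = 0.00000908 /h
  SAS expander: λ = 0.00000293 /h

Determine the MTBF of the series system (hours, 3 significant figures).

Series of exponential components: λ_sys = Σ λ_i
λ_sys = 0.000242 + 0.00000908 + 0.00000293 = 2.5401e-04 /h
MTBF = 1 / λ_sys = 3940 h

3940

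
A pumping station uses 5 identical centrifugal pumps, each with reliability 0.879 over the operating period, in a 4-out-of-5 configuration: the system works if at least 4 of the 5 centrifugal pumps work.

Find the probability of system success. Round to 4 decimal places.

R = Σ_{i=4}^{5} C(5,i) p^i (1−p)^{5−i} with p = 0.879
C(5,4)·0.879^4·0.121^1 = 0.361169
C(5,5)·0.879^5·0.121^0 = 0.524740
Sum = 0.8859

0.8859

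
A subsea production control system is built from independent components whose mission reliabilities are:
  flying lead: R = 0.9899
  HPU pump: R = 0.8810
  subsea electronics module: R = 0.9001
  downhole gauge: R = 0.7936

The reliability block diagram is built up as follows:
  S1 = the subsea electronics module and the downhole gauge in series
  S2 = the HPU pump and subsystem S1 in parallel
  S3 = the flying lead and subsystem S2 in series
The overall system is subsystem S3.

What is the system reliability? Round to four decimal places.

Series (subsea electronics module and downhole gauge): 0.900100 × 0.793600 = 0.714319
Parallel (HPU pump and [0.714319]): 1 − (1 − 0.881000)(1 − 0.714319) = 0.966004
Series (flying lead and [0.966004]): 0.989900 × 0.966004 = 0.9562

0.9562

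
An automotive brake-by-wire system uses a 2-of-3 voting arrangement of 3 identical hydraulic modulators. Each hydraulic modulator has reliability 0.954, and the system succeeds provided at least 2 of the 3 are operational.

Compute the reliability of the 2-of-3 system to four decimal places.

0.9938

R = Σ_{i=2}^{3} C(3,i) p^i (1−p)^{3−i} with p = 0.954
C(3,2)·0.954^2·0.046^1 = 0.125596
C(3,3)·0.954^3·0.046^0 = 0.868251
Sum = 0.9938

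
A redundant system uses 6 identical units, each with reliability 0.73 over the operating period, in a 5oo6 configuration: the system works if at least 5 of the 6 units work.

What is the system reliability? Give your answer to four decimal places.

0.4872

R = Σ_{i=5}^{6} C(6,i) p^i (1−p)^{6−i} with p = 0.73
C(6,5)·0.73^5·0.27^1 = 0.335838
C(6,6)·0.73^6·0.27^0 = 0.151334
Sum = 0.4872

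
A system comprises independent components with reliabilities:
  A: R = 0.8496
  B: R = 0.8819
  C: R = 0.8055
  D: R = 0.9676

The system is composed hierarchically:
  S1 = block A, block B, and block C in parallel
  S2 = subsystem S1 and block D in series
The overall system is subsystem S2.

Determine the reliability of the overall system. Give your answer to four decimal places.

Parallel (A, B, and C): 1 − (1 − 0.849600)(1 − 0.881900)(1 − 0.805500) = 0.996545
Series ([0.996545] and D): 0.996545 × 0.967600 = 0.9643

0.9643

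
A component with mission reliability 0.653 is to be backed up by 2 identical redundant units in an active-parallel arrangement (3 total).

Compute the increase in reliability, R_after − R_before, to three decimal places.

0.305

R_before = 0.653
R_after = 1 − (1 − 0.653)^3 = 0.958
ΔR = 0.958 − 0.653 = 0.305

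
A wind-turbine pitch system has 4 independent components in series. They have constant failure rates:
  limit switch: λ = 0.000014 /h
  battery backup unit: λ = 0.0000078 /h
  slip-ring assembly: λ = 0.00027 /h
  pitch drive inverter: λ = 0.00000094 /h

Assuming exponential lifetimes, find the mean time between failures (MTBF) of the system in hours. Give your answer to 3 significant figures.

3420

Series of exponential components: λ_sys = Σ λ_i
λ_sys = 0.000014 + 0.0000078 + 0.00027 + 0.00000094 = 2.9274e-04 /h
MTBF = 1 / λ_sys = 3420 h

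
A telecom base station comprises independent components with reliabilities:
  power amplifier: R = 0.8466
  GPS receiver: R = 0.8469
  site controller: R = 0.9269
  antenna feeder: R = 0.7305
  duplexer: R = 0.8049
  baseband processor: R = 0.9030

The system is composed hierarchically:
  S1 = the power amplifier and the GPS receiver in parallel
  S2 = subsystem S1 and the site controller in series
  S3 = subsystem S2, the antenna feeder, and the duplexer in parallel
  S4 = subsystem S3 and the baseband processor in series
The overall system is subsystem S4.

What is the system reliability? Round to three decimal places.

Parallel (power amplifier and GPS receiver): 1 − (1 − 0.84660)(1 − 0.84690) = 0.97651
Series ([0.97651] and site controller): 0.97651 × 0.92690 = 0.90513
Parallel ([0.90513], antenna feeder, and duplexer): 1 − (1 − 0.90513)(1 − 0.73050)(1 − 0.80490) = 0.99501
Series ([0.99501] and baseband processor): 0.99501 × 0.90300 = 0.898

0.898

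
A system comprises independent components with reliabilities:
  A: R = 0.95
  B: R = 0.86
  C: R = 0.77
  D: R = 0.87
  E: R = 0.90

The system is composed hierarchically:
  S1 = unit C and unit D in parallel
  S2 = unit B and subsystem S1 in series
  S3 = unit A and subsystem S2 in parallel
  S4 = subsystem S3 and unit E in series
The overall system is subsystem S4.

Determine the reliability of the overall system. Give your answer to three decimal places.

0.893

Parallel (C and D): 1 − (1 − 0.77000)(1 − 0.87000) = 0.97010
Series (B and [0.97010]): 0.86000 × 0.97010 = 0.83429
Parallel (A and [0.83429]): 1 − (1 − 0.95000)(1 − 0.83429) = 0.99171
Series ([0.99171] and E): 0.99171 × 0.90000 = 0.893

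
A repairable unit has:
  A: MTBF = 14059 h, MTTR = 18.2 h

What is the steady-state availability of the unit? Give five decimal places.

A(A) = MTBF/(MTBF+MTTR) = 14059/(14059+18.2) = 0.99871

0.99871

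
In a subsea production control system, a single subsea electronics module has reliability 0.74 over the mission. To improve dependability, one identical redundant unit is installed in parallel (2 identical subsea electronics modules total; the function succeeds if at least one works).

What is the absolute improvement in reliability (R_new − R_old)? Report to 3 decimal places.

0.192

R_before = 0.74
R_after = 1 − (1 − 0.74)^2 = 0.932
ΔR = 0.932 − 0.74 = 0.192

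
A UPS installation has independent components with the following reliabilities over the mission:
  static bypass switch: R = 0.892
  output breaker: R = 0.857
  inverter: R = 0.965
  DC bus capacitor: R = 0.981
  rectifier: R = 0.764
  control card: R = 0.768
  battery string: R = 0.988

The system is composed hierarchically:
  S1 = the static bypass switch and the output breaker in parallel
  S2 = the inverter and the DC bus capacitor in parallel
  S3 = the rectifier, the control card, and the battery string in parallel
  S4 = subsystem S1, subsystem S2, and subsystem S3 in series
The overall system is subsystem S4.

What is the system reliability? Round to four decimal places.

Parallel (static bypass switch and output breaker): 1 − (1 − 0.892000)(1 − 0.857000) = 0.984556
Parallel (inverter and DC bus capacitor): 1 − (1 − 0.965000)(1 − 0.981000) = 0.999335
Parallel (rectifier, control card, and battery string): 1 − (1 − 0.764000)(1 − 0.768000)(1 − 0.988000) = 0.999343
Series ([0.984556], [0.999335], and [0.999343]): 0.984556 × 0.999335 × 0.999343 = 0.9833

0.9833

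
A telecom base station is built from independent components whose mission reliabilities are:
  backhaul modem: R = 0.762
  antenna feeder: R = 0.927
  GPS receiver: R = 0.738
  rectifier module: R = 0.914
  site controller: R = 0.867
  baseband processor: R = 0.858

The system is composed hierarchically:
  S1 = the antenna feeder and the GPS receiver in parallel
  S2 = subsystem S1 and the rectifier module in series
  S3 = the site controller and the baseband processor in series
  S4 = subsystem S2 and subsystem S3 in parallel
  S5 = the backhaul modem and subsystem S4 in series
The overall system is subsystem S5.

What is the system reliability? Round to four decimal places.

0.7418

Parallel (antenna feeder and GPS receiver): 1 − (1 − 0.927000)(1 − 0.738000) = 0.980874
Series ([0.980874] and rectifier module): 0.980874 × 0.914000 = 0.896519
Series (site controller and baseband processor): 0.867000 × 0.858000 = 0.743886
Parallel ([0.896519] and [0.743886]): 1 − (1 − 0.896519)(1 − 0.743886) = 0.973497
Series (backhaul modem and [0.973497]): 0.762000 × 0.973497 = 0.7418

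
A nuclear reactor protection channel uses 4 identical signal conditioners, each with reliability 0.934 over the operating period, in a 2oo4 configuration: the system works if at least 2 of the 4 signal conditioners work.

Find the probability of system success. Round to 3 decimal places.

0.999

R = Σ_{i=2}^{4} C(4,i) p^i (1−p)^{4−i} with p = 0.934
C(4,2)·0.934^2·0.066^2 = 0.02280
C(4,3)·0.934^3·0.066^1 = 0.21510
C(4,4)·0.934^4·0.066^0 = 0.76100
Sum = 0.999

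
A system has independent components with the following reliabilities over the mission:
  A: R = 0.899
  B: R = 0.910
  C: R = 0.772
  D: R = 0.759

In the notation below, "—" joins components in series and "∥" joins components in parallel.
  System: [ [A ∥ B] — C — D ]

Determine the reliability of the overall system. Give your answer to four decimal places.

Parallel (A and B): 1 − (1 − 0.899000)(1 − 0.910000) = 0.990910
Series ([0.990910], C, and D): 0.990910 × 0.772000 × 0.759000 = 0.5806

0.5806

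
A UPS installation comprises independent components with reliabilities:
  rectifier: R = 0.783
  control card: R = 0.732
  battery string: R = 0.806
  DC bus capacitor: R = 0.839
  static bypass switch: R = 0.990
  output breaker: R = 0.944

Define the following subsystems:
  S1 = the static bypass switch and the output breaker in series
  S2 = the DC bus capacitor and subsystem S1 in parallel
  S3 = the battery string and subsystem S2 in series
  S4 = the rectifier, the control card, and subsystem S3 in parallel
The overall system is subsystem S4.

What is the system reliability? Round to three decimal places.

Series (static bypass switch and output breaker): 0.99000 × 0.94400 = 0.93456
Parallel (DC bus capacitor and [0.93456]): 1 − (1 − 0.83900)(1 − 0.93456) = 0.98946
Series (battery string and [0.98946]): 0.80600 × 0.98946 = 0.79750
Parallel (rectifier, control card, and [0.79750]): 1 − (1 − 0.78300)(1 − 0.73200)(1 − 0.79750) = 0.988

0.988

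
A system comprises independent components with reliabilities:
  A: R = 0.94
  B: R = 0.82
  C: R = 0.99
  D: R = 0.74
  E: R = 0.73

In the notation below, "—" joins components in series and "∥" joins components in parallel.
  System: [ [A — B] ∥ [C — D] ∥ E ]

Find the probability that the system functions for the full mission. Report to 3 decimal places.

0.983

Series (A and B): 0.94000 × 0.82000 = 0.77080
Series (C and D): 0.99000 × 0.74000 = 0.73260
Parallel ([0.77080], [0.73260], and E): 1 − (1 − 0.77080)(1 − 0.73260)(1 − 0.73000) = 0.983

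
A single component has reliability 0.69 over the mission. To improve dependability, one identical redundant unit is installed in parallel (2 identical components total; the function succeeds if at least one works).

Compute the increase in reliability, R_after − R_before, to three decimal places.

0.214

R_before = 0.69
R_after = 1 − (1 − 0.69)^2 = 0.904
ΔR = 0.904 − 0.69 = 0.214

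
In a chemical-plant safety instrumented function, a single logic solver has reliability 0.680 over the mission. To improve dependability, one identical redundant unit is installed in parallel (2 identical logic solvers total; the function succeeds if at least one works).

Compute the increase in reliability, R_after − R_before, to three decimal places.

R_before = 0.680
R_after = 1 − (1 − 0.680)^2 = 0.898
ΔR = 0.898 − 0.680 = 0.218

0.218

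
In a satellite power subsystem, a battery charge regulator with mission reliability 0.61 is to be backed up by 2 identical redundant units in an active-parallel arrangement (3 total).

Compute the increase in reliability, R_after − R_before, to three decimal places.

0.331

R_before = 0.61
R_after = 1 − (1 − 0.61)^3 = 0.941
ΔR = 0.941 − 0.61 = 0.331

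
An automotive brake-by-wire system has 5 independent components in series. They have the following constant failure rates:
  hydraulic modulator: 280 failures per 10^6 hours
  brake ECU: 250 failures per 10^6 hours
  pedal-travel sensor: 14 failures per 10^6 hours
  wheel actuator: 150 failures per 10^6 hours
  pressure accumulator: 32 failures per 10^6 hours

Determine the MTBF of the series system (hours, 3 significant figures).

Series of exponential components: λ_sys = Σ λ_i
λ_sys = 0.00028 + 0.00025 + 0.000014 + 0.00015 + 0.000032 = 7.2600e-04 /h
MTBF = 1 / λ_sys = 1380 h

1380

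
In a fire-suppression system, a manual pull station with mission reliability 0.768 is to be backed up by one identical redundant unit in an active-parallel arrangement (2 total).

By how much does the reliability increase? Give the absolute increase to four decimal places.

0.1782

R_before = 0.768
R_after = 1 − (1 − 0.768)^2 = 0.9462
ΔR = 0.9462 − 0.768 = 0.1782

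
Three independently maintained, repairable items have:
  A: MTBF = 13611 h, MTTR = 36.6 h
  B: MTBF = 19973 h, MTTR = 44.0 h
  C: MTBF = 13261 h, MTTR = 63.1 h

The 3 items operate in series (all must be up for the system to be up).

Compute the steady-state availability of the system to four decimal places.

0.9904

A(A) = MTBF/(MTBF+MTTR) = 13611/(13611+36.6) = 0.997318
A(B) = MTBF/(MTBF+MTTR) = 19973/(19973+44.0) = 0.997802
A(C) = MTBF/(MTBF+MTTR) = 13261/(13261+63.1) = 0.995264
Series availability: 0.997318 × 0.997802 × 0.995264 = 0.9904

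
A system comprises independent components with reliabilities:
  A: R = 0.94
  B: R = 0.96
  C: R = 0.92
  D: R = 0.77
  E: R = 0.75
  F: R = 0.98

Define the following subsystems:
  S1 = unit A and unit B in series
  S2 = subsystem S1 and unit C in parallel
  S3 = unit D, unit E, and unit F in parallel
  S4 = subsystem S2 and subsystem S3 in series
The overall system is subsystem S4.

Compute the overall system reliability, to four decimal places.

Series (A and B): 0.940000 × 0.960000 = 0.902400
Parallel ([0.902400] and C): 1 − (1 − 0.902400)(1 − 0.920000) = 0.992192
Parallel (D, E, and F): 1 − (1 − 0.770000)(1 − 0.750000)(1 − 0.980000) = 0.998850
Series ([0.992192] and [0.998850]): 0.992192 × 0.998850 = 0.9911

0.9911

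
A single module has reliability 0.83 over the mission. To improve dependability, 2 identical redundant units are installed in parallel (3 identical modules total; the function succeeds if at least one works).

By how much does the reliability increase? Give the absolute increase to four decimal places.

R_before = 0.83
R_after = 1 − (1 − 0.83)^3 = 0.9951
ΔR = 0.9951 − 0.83 = 0.1651

0.1651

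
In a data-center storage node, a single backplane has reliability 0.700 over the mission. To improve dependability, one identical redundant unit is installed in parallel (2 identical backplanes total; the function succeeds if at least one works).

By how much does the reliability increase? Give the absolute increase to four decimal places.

0.2100

R_before = 0.700
R_after = 1 − (1 − 0.700)^2 = 0.9100
ΔR = 0.9100 − 0.700 = 0.2100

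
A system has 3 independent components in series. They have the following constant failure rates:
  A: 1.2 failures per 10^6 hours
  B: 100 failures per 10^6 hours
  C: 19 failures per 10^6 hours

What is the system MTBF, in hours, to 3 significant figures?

Series of exponential components: λ_sys = Σ λ_i
λ_sys = 0.0000012 + 0.00010 + 0.000019 = 1.2020e-04 /h
MTBF = 1 / λ_sys = 8320 h

8320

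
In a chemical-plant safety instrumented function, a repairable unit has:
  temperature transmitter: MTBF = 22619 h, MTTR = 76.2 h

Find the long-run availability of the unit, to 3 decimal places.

0.997

A(temperature transmitter) = MTBF/(MTBF+MTTR) = 22619/(22619+76.2) = 0.997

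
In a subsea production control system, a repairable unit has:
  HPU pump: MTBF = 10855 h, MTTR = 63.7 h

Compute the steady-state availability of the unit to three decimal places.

A(HPU pump) = MTBF/(MTBF+MTTR) = 10855/(10855+63.7) = 0.994

0.994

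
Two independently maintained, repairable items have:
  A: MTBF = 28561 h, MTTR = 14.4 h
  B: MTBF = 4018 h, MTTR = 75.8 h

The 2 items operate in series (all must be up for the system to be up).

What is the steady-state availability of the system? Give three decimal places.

A(A) = MTBF/(MTBF+MTTR) = 28561/(28561+14.4) = 0.999496
A(B) = MTBF/(MTBF+MTTR) = 4018/(4018+75.8) = 0.981484
Series availability: 0.999496 × 0.981484 = 0.981

0.981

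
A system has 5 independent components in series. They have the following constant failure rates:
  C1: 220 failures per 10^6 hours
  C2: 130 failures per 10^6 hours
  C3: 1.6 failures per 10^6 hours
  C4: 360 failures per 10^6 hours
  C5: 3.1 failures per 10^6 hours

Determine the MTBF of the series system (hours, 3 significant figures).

1400

Series of exponential components: λ_sys = Σ λ_i
λ_sys = 0.00022 + 0.00013 + 0.0000016 + 0.00036 + 0.0000031 = 7.1470e-04 /h
MTBF = 1 / λ_sys = 1400 h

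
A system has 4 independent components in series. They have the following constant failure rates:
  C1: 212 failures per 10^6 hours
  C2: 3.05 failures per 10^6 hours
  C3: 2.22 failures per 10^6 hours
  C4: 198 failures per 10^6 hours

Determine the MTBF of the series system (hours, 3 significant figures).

2410

Series of exponential components: λ_sys = Σ λ_i
λ_sys = 0.000212 + 0.00000305 + 0.00000222 + 0.000198 = 4.1527e-04 /h
MTBF = 1 / λ_sys = 2410 h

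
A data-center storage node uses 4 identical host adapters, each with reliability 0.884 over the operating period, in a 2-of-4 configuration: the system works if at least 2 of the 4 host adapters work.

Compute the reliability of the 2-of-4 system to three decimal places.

0.994

R = Σ_{i=2}^{4} C(4,i) p^i (1−p)^{4−i} with p = 0.884
C(4,2)·0.884^2·0.116^2 = 0.06309
C(4,3)·0.884^3·0.116^1 = 0.32053
C(4,4)·0.884^4·0.116^0 = 0.61067
Sum = 0.994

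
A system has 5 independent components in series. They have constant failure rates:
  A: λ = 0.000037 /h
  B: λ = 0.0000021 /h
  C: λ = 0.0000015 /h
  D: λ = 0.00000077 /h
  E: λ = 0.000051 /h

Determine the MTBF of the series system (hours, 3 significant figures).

10800

Series of exponential components: λ_sys = Σ λ_i
λ_sys = 0.000037 + 0.0000021 + 0.0000015 + 0.00000077 + 0.000051 = 9.2370e-05 /h
MTBF = 1 / λ_sys = 10800 h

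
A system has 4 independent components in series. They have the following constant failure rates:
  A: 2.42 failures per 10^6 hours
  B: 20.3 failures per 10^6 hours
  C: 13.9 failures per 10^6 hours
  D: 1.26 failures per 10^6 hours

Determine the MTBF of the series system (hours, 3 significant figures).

26400

Series of exponential components: λ_sys = Σ λ_i
λ_sys = 0.00000242 + 0.0000203 + 0.0000139 + 0.00000126 = 3.7880e-05 /h
MTBF = 1 / λ_sys = 26400 h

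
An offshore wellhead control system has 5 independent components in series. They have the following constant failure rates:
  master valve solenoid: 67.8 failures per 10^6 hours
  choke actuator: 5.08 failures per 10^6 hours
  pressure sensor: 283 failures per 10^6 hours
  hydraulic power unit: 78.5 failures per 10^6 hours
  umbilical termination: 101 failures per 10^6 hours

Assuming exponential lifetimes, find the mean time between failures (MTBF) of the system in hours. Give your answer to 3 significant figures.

Series of exponential components: λ_sys = Σ λ_i
λ_sys = 0.0000678 + 0.00000508 + 0.000283 + 0.0000785 + 0.000101 = 5.3538e-04 /h
MTBF = 1 / λ_sys = 1870 h

1870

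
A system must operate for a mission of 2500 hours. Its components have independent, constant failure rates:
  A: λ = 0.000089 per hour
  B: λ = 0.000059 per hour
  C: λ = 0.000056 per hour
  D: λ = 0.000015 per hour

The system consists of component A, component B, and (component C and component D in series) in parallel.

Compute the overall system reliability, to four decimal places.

0.9956

R(A) = exp(−0.000089 × 2500) = 0.800515
R(B) = exp(−0.000059 × 2500) = 0.862862
R(C) = exp(−0.000056 × 2500) = 0.869358
R(D) = exp(−0.000015 × 2500) = 0.963194
Series (C and D): 0.869358 × 0.963194 = 0.837360
Parallel (A, B, and [0.837360]): 1 − (1 − 0.800515)(1 − 0.862862)(1 − 0.837360) = 0.9956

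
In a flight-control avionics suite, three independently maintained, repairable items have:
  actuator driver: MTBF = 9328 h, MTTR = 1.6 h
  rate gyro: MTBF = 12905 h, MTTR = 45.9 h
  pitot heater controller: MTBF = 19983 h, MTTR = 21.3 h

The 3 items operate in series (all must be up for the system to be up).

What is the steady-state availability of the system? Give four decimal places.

A(actuator driver) = MTBF/(MTBF+MTTR) = 9328/(9328+1.6) = 0.999829
A(rate gyro) = MTBF/(MTBF+MTTR) = 12905/(12905+45.9) = 0.996456
A(pitot heater controller) = MTBF/(MTBF+MTTR) = 19983/(19983+21.3) = 0.998935
Series availability: 0.999829 × 0.996456 × 0.998935 = 0.9952

0.9952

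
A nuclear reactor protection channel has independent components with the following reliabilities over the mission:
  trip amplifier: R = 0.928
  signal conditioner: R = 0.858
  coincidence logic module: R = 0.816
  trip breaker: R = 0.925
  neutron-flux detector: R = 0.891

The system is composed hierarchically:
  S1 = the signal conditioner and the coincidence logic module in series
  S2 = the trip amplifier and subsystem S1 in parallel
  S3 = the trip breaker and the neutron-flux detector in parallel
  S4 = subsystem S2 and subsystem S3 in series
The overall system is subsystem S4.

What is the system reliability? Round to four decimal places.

0.9704

Series (signal conditioner and coincidence logic module): 0.858000 × 0.816000 = 0.700128
Parallel (trip amplifier and [0.700128]): 1 − (1 − 0.928000)(1 − 0.700128) = 0.978409
Parallel (trip breaker and neutron-flux detector): 1 − (1 − 0.925000)(1 − 0.891000) = 0.991825
Series ([0.978409] and [0.991825]): 0.978409 × 0.991825 = 0.9704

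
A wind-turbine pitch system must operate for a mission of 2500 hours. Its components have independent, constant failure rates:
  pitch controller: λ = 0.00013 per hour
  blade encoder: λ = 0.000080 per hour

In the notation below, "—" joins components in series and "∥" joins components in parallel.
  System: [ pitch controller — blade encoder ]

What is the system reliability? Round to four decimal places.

R(pitch controller) = exp(−0.00013 × 2500) = 0.722527
R(blade encoder) = exp(−0.000080 × 2500) = 0.818731
Series (pitch controller and blade encoder): 0.722527 × 0.818731 = 0.5916

0.5916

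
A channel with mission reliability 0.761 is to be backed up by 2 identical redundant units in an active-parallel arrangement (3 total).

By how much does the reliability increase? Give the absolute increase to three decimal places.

R_before = 0.761
R_after = 1 − (1 − 0.761)^3 = 0.986
ΔR = 0.986 − 0.761 = 0.225

0.225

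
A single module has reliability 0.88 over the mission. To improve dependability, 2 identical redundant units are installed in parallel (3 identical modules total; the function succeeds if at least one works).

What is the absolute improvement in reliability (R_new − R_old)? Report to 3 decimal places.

0.118

R_before = 0.88
R_after = 1 − (1 − 0.88)^3 = 0.998
ΔR = 0.998 − 0.88 = 0.118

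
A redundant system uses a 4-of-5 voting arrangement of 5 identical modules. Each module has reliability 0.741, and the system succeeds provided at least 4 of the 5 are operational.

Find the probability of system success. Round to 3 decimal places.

R = Σ_{i=4}^{5} C(5,i) p^i (1−p)^{5−i} with p = 0.741
C(5,4)·0.741^4·0.259^1 = 0.39043
C(5,5)·0.741^5·0.259^0 = 0.22340
Sum = 0.614

0.614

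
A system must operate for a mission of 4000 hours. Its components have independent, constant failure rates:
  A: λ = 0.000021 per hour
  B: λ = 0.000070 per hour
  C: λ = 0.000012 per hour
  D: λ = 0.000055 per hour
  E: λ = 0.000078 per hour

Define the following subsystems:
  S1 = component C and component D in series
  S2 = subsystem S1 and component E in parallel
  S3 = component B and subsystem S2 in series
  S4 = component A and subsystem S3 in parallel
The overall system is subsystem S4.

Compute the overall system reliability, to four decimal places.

R(A) = exp(−0.000021 × 4000) = 0.919431
R(B) = exp(−0.000070 × 4000) = 0.755784
R(C) = exp(−0.000012 × 4000) = 0.953134
R(D) = exp(−0.000055 × 4000) = 0.802519
R(E) = exp(−0.000078 × 4000) = 0.731982
Series (C and D): 0.953134 × 0.802519 = 0.764908
Parallel ([0.764908] and E): 1 − (1 − 0.764908)(1 − 0.731982) = 0.936991
Series (B and [0.936991]): 0.755784 × 0.936991 = 0.708163
Parallel (A and [0.708163]): 1 − (1 − 0.919431)(1 − 0.708163) = 0.9765

0.9765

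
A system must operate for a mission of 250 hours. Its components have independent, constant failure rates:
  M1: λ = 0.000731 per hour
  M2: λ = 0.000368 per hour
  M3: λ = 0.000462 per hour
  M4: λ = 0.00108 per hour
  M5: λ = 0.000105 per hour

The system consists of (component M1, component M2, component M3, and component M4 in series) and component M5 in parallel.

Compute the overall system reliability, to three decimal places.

0.987

R(M1) = exp(−0.000731 × 250) = 0.83298
R(M2) = exp(−0.000368 × 250) = 0.91211
R(M3) = exp(−0.000462 × 250) = 0.89092
R(M4) = exp(−0.00108 × 250) = 0.76338
R(M5) = exp(−0.000105 × 250) = 0.97409
Series (M1, M2, M3, and M4): 0.83298 × 0.91211 × 0.89092 × 0.76338 = 0.51673
Parallel ([0.51673] and M5): 1 − (1 − 0.51673)(1 − 0.97409) = 0.987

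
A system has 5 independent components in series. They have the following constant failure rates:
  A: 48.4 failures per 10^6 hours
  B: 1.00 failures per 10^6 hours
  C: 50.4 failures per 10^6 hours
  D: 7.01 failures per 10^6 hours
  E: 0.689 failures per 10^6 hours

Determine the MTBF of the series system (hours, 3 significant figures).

9300

Series of exponential components: λ_sys = Σ λ_i
λ_sys = 0.0000484 + 0.00000100 + 0.0000504 + 0.00000701 + 0.000000689 = 1.0750e-04 /h
MTBF = 1 / λ_sys = 9300 h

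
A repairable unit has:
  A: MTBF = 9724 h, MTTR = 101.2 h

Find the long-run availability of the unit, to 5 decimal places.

0.98970

A(A) = MTBF/(MTBF+MTTR) = 9724/(9724+101.2) = 0.98970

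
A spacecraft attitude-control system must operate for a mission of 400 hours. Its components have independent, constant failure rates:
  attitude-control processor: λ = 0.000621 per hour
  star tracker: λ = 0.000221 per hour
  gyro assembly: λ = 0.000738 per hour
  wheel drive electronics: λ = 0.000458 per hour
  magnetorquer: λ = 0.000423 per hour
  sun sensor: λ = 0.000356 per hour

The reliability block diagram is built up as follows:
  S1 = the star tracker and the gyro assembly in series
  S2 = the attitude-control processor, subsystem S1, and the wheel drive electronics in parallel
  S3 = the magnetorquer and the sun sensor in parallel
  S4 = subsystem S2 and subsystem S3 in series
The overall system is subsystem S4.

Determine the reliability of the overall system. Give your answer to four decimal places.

0.9679

R(attitude-control processor) = exp(−0.000621 × 400) = 0.780048
R(star tracker) = exp(−0.000221 × 400) = 0.915395
R(gyro assembly) = exp(−0.000738 × 400) = 0.744383
R(wheel drive electronics) = exp(−0.000458 × 400) = 0.832602
R(magnetorquer) = exp(−0.000423 × 400) = 0.844340
R(sun sensor) = exp(−0.000356 × 400) = 0.867274
Series (star tracker and gyro assembly): 0.915395 × 0.744383 = 0.681404
Parallel (attitude-control processor, [0.681404], and wheel drive electronics): 1 − (1 − 0.780048)(1 − 0.681404)(1 − 0.832602) = 0.988269
Parallel (magnetorquer and sun sensor): 1 − (1 − 0.844340)(1 − 0.867274) = 0.979340
Series ([0.988269] and [0.979340]): 0.988269 × 0.979340 = 0.9679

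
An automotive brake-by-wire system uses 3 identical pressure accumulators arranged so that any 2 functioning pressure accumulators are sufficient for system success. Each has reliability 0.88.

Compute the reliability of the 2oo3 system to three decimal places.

0.960

R = Σ_{i=2}^{3} C(3,i) p^i (1−p)^{3−i} with p = 0.88
C(3,2)·0.88^2·0.12^1 = 0.27878
C(3,3)·0.88^3·0.12^0 = 0.68147
Sum = 0.960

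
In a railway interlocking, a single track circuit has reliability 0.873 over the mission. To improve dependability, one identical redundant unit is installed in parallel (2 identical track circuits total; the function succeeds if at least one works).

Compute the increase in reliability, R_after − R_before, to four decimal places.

0.1109

R_before = 0.873
R_after = 1 − (1 − 0.873)^2 = 0.9839
ΔR = 0.9839 − 0.873 = 0.1109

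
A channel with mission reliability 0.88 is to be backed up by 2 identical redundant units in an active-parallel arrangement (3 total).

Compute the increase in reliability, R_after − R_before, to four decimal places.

0.1183

R_before = 0.88
R_after = 1 − (1 − 0.88)^3 = 0.9983
ΔR = 0.9983 − 0.88 = 0.1183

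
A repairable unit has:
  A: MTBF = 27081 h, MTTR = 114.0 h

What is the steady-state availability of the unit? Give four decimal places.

0.9958

A(A) = MTBF/(MTBF+MTTR) = 27081/(27081+114.0) = 0.9958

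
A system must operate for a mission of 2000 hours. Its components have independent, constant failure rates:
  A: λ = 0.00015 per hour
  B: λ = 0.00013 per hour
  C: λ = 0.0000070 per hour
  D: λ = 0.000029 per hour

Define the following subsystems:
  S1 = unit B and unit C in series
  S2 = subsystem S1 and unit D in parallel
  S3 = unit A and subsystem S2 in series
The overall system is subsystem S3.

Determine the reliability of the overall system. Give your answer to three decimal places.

0.731

R(A) = exp(−0.00015 × 2000) = 0.74082
R(B) = exp(−0.00013 × 2000) = 0.77105
R(C) = exp(−0.0000070 × 2000) = 0.98610
R(D) = exp(−0.000029 × 2000) = 0.94365
Series (B and C): 0.77105 × 0.98610 = 0.76033
Parallel ([0.76033] and D): 1 − (1 − 0.76033)(1 − 0.94365) = 0.98649
Series (A and [0.98649]): 0.74082 × 0.98649 = 0.731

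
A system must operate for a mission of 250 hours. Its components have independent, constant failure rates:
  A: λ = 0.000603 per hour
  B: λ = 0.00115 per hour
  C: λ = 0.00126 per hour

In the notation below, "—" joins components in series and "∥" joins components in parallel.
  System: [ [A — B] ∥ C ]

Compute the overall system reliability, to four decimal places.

R(A) = exp(−0.000603 × 250) = 0.860063
R(B) = exp(−0.00115 × 250) = 0.750137
R(C) = exp(−0.00126 × 250) = 0.729789
Series (A and B): 0.860063 × 0.750137 = 0.645165
Parallel ([0.645165] and C): 1 − (1 − 0.645165)(1 − 0.729789) = 0.9041

0.9041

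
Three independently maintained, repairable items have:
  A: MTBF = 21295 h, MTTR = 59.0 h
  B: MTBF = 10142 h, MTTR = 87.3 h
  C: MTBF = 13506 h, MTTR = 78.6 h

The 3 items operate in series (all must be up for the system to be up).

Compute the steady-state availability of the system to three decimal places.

0.983

A(A) = MTBF/(MTBF+MTTR) = 21295/(21295+59.0) = 0.997237
A(B) = MTBF/(MTBF+MTTR) = 10142/(10142+87.3) = 0.991466
A(C) = MTBF/(MTBF+MTTR) = 13506/(13506+78.6) = 0.994214
Series availability: 0.997237 × 0.991466 × 0.994214 = 0.983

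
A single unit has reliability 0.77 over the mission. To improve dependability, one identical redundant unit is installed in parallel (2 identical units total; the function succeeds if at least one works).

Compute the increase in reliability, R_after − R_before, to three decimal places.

0.177

R_before = 0.77
R_after = 1 − (1 − 0.77)^2 = 0.947
ΔR = 0.947 − 0.77 = 0.177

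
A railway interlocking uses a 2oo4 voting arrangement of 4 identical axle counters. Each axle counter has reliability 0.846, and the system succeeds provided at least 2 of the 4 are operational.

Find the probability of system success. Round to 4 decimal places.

0.9871

R = Σ_{i=2}^{4} C(4,i) p^i (1−p)^{4−i} with p = 0.846
C(4,2)·0.846^2·0.154^2 = 0.101844
C(4,3)·0.846^3·0.154^1 = 0.372985
C(4,4)·0.846^4·0.154^0 = 0.512249
Sum = 0.9871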